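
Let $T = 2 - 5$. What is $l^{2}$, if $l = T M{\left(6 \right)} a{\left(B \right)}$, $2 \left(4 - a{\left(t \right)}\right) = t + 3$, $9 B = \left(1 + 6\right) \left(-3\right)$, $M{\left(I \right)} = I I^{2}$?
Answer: $5645376$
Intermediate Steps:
$M{\left(I \right)} = I^{3}$
$B = - \frac{7}{3}$ ($B = \frac{\left(1 + 6\right) \left(-3\right)}{9} = \frac{7 \left(-3\right)}{9} = \frac{1}{9} \left(-21\right) = - \frac{7}{3} \approx -2.3333$)
$a{\left(t \right)} = \frac{5}{2} - \frac{t}{2}$ ($a{\left(t \right)} = 4 - \frac{t + 3}{2} = 4 - \frac{3 + t}{2} = 4 - \left(\frac{3}{2} + \frac{t}{2}\right) = \frac{5}{2} - \frac{t}{2}$)
$T = -3$ ($T = 2 - 5 = -3$)
$l = -2376$ ($l = - 3 \cdot 6^{3} \left(\frac{5}{2} - - \frac{7}{6}\right) = \left(-3\right) 216 \left(\frac{5}{2} + \frac{7}{6}\right) = \left(-648\right) \frac{11}{3} = -2376$)
$l^{2} = \left(-2376\right)^{2} = 5645376$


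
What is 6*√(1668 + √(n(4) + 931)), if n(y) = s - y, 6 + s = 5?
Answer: 6*√(1668 + √926) ≈ 247.27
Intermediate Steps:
s = -1 (s = -6 + 5 = -1)
n(y) = -1 - y
6*√(1668 + √(n(4) + 931)) = 6*√(1668 + √((-1 - 1*4) + 931)) = 6*√(1668 + √((-1 - 4) + 931)) = 6*√(1668 + √(-5 + 931)) = 6*√(1668 + √926)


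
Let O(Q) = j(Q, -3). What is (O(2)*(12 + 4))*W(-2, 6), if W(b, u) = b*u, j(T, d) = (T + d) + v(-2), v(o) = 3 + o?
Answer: 0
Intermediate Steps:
j(T, d) = 1 + T + d (j(T, d) = (T + d) + (3 - 2) = (T + d) + 1 = 1 + T + d)
O(Q) = -2 + Q (O(Q) = 1 + Q - 3 = -2 + Q)
(O(2)*(12 + 4))*W(-2, 6) = ((-2 + 2)*(12 + 4))*(-2*6) = (0*16)*(-12) = 0*(-12) = 0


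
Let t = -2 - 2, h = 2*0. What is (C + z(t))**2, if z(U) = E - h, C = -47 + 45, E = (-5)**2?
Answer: 529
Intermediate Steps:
h = 0
E = 25
t = -4
C = -2
z(U) = 25 (z(U) = 25 - 1*0 = 25 + 0 = 25)
(C + z(t))**2 = (-2 + 25)**2 = 23**2 = 529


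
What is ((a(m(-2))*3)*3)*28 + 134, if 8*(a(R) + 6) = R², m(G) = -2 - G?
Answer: -1378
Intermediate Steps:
a(R) = -6 + R²/8
((a(m(-2))*3)*3)*28 + 134 = (((-6 + (-2 - 1*(-2))²/8)*3)*3)*28 + 134 = (((-6 + (-2 + 2)²/8)*3)*3)*28 + 134 = (((-6 + (⅛)*0²)*3)*3)*28 + 134 = (((-6 + (⅛)*0)*3)*3)*28 + 134 = (((-6 + 0)*3)*3)*28 + 134 = (-6*3*3)*28 + 134 = -18*3*28 + 134 = -54*28 + 134 = -1512 + 134 = -1378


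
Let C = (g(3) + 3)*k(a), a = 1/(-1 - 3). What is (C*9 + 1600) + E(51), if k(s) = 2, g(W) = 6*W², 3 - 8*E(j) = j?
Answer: 2620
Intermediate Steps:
E(j) = 3/8 - j/8
a = -¼ (a = 1/(-4) = -¼ ≈ -0.25000)
C = 114 (C = (6*3² + 3)*2 = (6*9 + 3)*2 = (54 + 3)*2 = 57*2 = 114)
(C*9 + 1600) + E(51) = (114*9 + 1600) + (3/8 - ⅛*51) = (1026 + 1600) + (3/8 - 51/8) = 2626 - 6 = 2620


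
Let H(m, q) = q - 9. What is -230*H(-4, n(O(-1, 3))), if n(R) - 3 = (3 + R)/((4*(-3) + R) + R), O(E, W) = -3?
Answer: 1380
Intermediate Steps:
n(R) = 3 + (3 + R)/(-12 + 2*R) (n(R) = 3 + (3 + R)/((4*(-3) + R) + R) = 3 + (3 + R)/((-12 + R) + R) = 3 + (3 + R)/(-12 + 2*R))
H(m, q) = -9 + q
-230*H(-4, n(O(-1, 3))) = -230*(-9 + (-33 + 7*(-3))/(2*(-6 - 3))) = -230*(-9 + (½)*(-33 - 21)/(-9)) = -230*(-9 + (½)*(-⅑)*(-54)) = -230*(-9 + 3) = -230*(-6) = 1380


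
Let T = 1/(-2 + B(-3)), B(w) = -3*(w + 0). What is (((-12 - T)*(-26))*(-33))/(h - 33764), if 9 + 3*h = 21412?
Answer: 218790/559223 ≈ 0.39124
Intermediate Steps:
B(w) = -3*w
h = 21403/3 (h = -3 + (⅓)*21412 = -3 + 21412/3 = 21403/3 ≈ 7134.3)
T = ⅐ (T = 1/(-2 - 3*(-3)) = 1/(-2 + 9) = 1/7 = ⅐ ≈ 0.14286)
(((-12 - T)*(-26))*(-33))/(h - 33764) = (((-12 - 1*⅐)*(-26))*(-33))/(21403/3 - 33764) = (((-12 - ⅐)*(-26))*(-33))/(-79889/3) = (-85/7*(-26)*(-33))*(-3/79889) = ((2210/7)*(-33))*(-3/79889) = -72930/7*(-3/79889) = 218790/559223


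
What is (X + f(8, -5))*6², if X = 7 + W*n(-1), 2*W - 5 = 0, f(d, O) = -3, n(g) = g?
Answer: 54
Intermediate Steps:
W = 5/2 (W = 5/2 + (½)*0 = 5/2 + 0 = 5/2 ≈ 2.5000)
X = 9/2 (X = 7 + (5/2)*(-1) = 7 - 5/2 = 9/2 ≈ 4.5000)
(X + f(8, -5))*6² = (9/2 - 3)*6² = (3/2)*36 = 54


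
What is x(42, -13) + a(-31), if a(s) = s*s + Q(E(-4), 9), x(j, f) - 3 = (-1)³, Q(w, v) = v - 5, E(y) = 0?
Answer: 967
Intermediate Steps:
Q(w, v) = -5 + v
x(j, f) = 2 (x(j, f) = 3 + (-1)³ = 3 - 1 = 2)
a(s) = 4 + s² (a(s) = s*s + (-5 + 9) = s² + 4 = 4 + s²)
x(42, -13) + a(-31) = 2 + (4 + (-31)²) = 2 + (4 + 961) = 2 + 965 = 967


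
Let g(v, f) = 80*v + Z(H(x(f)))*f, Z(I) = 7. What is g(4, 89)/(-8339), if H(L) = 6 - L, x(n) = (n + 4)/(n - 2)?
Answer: -943/8339 ≈ -0.11308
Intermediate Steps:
x(n) = (4 + n)/(-2 + n)
g(v, f) = 7*f + 80*v (g(v, f) = 80*v + 7*f = 7*f + 80*v)
g(4, 89)/(-8339) = (7*89 + 80*4)/(-8339) = (623 + 320)*(-1/8339) = 943*(-1/8339) = -943/8339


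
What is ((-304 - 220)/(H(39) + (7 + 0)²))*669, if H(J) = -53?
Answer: 87639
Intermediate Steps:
((-304 - 220)/(H(39) + (7 + 0)²))*669 = ((-304 - 220)/(-53 + (7 + 0)²))*669 = -524/(-53 + 7²)*669 = -524/(-53 + 49)*669 = -524/(-4)*669 = -524*(-¼)*669 = 131*669 = 87639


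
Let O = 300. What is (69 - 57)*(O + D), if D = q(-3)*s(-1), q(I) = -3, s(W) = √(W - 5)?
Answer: 3600 - 36*I*√6 ≈ 3600.0 - 88.182*I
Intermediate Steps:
s(W) = √(-5 + W)
D = -3*I*√6 (D = -3*√(-5 - 1) = -3*I*√6 ≈ -7.3485*I)
(69 - 57)*(O + D) = (69 - 57)*(300 - 3*I*√6) = 12*(300 - 3*I*√6) = 3600 - 36*I*√6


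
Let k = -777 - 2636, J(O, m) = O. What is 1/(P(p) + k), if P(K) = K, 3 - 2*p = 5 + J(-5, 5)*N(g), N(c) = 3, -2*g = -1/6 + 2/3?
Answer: -2/6813 ≈ -0.00029356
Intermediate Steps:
g = -¼ (g = -(-1/6 + 2/3)/2 = -(-1*⅙ + 2*(⅓))/2 = -(-⅙ + ⅔)/2 = -½*½ = -¼ ≈ -0.25000)
k = -3413
p = 13/2 (p = 3/2 - (5 - 5*3)/2 = 3/2 - (5 - 15)/2 = 3/2 - ½*(-10) = 3/2 + 5 = 13/2 ≈ 6.5000)
1/(P(p) + k) = 1/(13/2 - 3413) = 1/(-6813/2) = -2/6813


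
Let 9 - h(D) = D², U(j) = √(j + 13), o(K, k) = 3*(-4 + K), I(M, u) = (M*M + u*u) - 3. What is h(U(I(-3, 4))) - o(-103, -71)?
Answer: 295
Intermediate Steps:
I(M, u) = -3 + M² + u² (I(M, u) = (M² + u²) - 3 = -3 + M² + u²)
o(K, k) = -12 + 3*K
U(j) = √(13 + j)
h(D) = 9 - D²
h(U(I(-3, 4))) - o(-103, -71) = (9 - (√(13 + (-3 + (-3)² + 4²)))²) - (-12 + 3*(-103)) = (9 - (√(13 + (-3 + 9 + 16)))²) - (-12 - 309) = (9 - (√(13 + 22))²) - 1*(-321) = (9 - (√35)²) + 321 = (9 - 1*35) + 321 = (9 - 35) + 321 = -26 + 321 = 295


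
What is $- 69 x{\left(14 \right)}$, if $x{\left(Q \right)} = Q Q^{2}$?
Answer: $-189336$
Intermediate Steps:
$x{\left(Q \right)} = Q^{3}$
$- 69 x{\left(14 \right)} = - 69 \cdot 14^{3} = \left(-69\right) 2744 = -189336$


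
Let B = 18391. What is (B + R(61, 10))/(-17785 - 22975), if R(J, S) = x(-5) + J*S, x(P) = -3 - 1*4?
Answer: -9497/20380 ≈ -0.46600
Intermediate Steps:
x(P) = -7 (x(P) = -3 - 4 = -7)
R(J, S) = -7 + J*S
(B + R(61, 10))/(-17785 - 22975) = (18391 + (-7 + 61*10))/(-17785 - 22975) = (18391 + (-7 + 610))/(-40760) = (18391 + 603)*(-1/40760) = 18994*(-1/40760) = -9497/20380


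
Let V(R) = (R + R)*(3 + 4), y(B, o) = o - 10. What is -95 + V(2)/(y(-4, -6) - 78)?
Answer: -4479/47 ≈ -95.298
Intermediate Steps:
y(B, o) = -10 + o
V(R) = 14*R (V(R) = (2*R)*7 = 14*R)
-95 + V(2)/(y(-4, -6) - 78) = -95 + (14*2)/((-10 - 6) - 78) = -95 + 28/(-16 - 78) = -95 + 28/(-94) = -95 + 28*(-1/94) = -95 - 14/47 = -4479/47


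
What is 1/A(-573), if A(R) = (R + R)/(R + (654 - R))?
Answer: -109/191 ≈ -0.57068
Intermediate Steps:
A(R) = R/327 (A(R) = (2*R)/654 = (2*R)*(1/654) = R/327)
1/A(-573) = 1/((1/327)*(-573)) = 1/(-191/109) = -109/191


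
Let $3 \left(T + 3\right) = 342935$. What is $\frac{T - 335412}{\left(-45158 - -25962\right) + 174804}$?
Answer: $- \frac{331655}{233412} \approx -1.4209$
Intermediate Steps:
$T = \frac{342926}{3}$ ($T = -3 + \frac{1}{3} \cdot 342935 = -3 + \frac{342935}{3} = \frac{342926}{3} \approx 1.1431 \cdot 10^{5}$)
$\frac{T - 335412}{\left(-45158 - -25962\right) + 174804} = \frac{\frac{342926}{3} - 335412}{\left(-45158 - -25962\right) + 174804} = - \frac{663310}{3 \left(\left(-45158 + 25962\right) + 174804\right)} = - \frac{663310}{3 \left(-19196 + 174804\right)} = - \frac{663310}{3 \cdot 155608} = \left(- \frac{663310}{3}\right) \frac{1}{155608} = - \frac{331655}{233412}$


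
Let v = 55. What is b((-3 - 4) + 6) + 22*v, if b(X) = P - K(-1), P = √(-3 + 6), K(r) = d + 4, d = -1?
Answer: 1207 + √3 ≈ 1208.7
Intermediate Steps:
K(r) = 3 (K(r) = -1 + 4 = 3)
P = √3 ≈ 1.7320
b(X) = -3 + √3 (b(X) = √3 - 1*3 = √3 - 3 = -3 + √3)
b((-3 - 4) + 6) + 22*v = (-3 + √3) + 22*55 = (-3 + √3) + 1210 = 1207 + √3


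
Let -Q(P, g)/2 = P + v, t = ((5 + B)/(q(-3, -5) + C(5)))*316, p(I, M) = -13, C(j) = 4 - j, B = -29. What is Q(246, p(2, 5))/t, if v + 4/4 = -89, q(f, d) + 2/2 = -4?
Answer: -39/158 ≈ -0.24684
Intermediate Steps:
q(f, d) = -5 (q(f, d) = -1 - 4 = -5)
v = -90 (v = -1 - 89 = -90)
t = 1264 (t = ((5 - 29)/(-5 + (4 - 1*5)))*316 = -24/(-5 + (4 - 5))*316 = -24/(-5 - 1)*316 = -24/(-6)*316 = -24*(-1/6)*316 = 4*316 = 1264)
Q(P, g) = 180 - 2*P (Q(P, g) = -2*(P - 90) = -2*(-90 + P) = 180 - 2*P)
Q(246, p(2, 5))/t = (180 - 2*246)/1264 = (180 - 492)*(1/1264) = -312*1/1264 = -39/158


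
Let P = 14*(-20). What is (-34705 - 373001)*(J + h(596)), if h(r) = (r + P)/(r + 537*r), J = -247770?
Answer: 4048875011260833/40081 ≈ 1.0102e+11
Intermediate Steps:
P = -280
h(r) = (-280 + r)/(538*r) (h(r) = (r - 280)/(r + 537*r) = (-280 + r)/((538*r)) = (-280 + r)*(1/(538*r)) = (-280 + r)/(538*r))
(-34705 - 373001)*(J + h(596)) = (-34705 - 373001)*(-247770 + (1/538)*(-280 + 596)/596) = -407706*(-247770 + (1/538)*(1/596)*316) = -407706*(-247770 + 79/80162) = -407706*(-19861738661/80162) = 4048875011260833/40081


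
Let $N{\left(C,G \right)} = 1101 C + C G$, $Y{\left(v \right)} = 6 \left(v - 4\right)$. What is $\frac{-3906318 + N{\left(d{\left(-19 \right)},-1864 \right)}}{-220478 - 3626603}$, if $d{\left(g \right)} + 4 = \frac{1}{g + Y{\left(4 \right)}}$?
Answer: $\frac{74161291}{73094539} \approx 1.0146$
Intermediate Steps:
$Y{\left(v \right)} = -24 + 6 v$ ($Y{\left(v \right)} = 6 \left(-4 + v\right) = -24 + 6 v$)
$d{\left(g \right)} = -4 + \frac{1}{g}$ ($d{\left(g \right)} = -4 + \frac{1}{g + \left(-24 + 6 \cdot 4\right)} = -4 + \frac{1}{g + \left(-24 + 24\right)} = -4 + \frac{1}{g + 0} = -4 + \frac{1}{g}$)
$\frac{-3906318 + N{\left(d{\left(-19 \right)},-1864 \right)}}{-220478 - 3626603} = \frac{-3906318 + \left(-4 + \frac{1}{-19}\right) \left(1101 - 1864\right)}{-220478 - 3626603} = \frac{-3906318 + \left(-4 - \frac{1}{19}\right) \left(-763\right)}{-3847081} = \left(-3906318 - - \frac{58751}{19}\right) \left(- \frac{1}{3847081}\right) = \left(-3906318 + \frac{58751}{19}\right) \left(- \frac{1}{3847081}\right) = \left(- \frac{74161291}{19}\right) \left(- \frac{1}{3847081}\right) = \frac{74161291}{73094539}$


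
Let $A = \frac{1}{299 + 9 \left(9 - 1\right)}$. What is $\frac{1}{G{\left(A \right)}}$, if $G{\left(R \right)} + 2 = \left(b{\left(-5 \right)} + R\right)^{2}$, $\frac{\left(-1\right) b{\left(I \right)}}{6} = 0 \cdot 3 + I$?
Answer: $\frac{137641}{123623879} \approx 0.0011134$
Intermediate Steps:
$b{\left(I \right)} = - 6 I$ ($b{\left(I \right)} = - 6 \left(0 \cdot 3 + I\right) = - 6 \left(0 + I\right) = - 6 I$)
$A = \frac{1}{371}$ ($A = \frac{1}{299 + 9 \cdot 8} = \frac{1}{299 + 72} = \frac{1}{371} \approx 0.0026954$)
$G{\left(R \right)} = -2 + \left(30 + R\right)^{2}$ ($G{\left(R \right)} = -2 + \left(\left(-6\right) \left(-5\right) + R\right)^{2} = -2 + \left(30 + R\right)^{2}$)
$\frac{1}{G{\left(A \right)}} = \frac{1}{-2 + \left(30 + \frac{1}{371}\right)^{2}} = \frac{1}{-2 + \left(\frac{11131}{371}\right)^{2}} = \frac{1}{-2 + \frac{123899161}{137641}} = \frac{1}{\frac{123623879}{137641}} = \frac{137641}{123623879}$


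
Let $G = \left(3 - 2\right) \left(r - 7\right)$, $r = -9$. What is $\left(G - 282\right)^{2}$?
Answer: $88804$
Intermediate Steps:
$G = -16$ ($G = \left(3 - 2\right) \left(-9 - 7\right) = \left(3 - 2\right) \left(-16\right) = 1 \left(-16\right) = -16$)
$\left(G - 282\right)^{2} = \left(-16 - 282\right)^{2} = \left(-298\right)^{2} = 88804$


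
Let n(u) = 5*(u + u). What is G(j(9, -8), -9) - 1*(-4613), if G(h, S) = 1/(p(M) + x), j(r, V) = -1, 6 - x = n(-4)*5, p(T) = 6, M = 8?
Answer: 977957/212 ≈ 4613.0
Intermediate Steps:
n(u) = 10*u (n(u) = 5*(2*u) = 10*u)
x = 206 (x = 6 - 10*(-4)*5 = 6 - (-40)*5 = 6 - 1*(-200) = 6 + 200 = 206)
G(h, S) = 1/212 (G(h, S) = 1/(6 + 206) = 1/212)
G(j(9, -8), -9) - 1*(-4613) = 1/212 - 1*(-4613) = 1/212 + 4613 = 977957/212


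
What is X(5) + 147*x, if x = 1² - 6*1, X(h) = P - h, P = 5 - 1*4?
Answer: -739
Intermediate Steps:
P = 1 (P = 5 - 4 = 1)
X(h) = 1 - h
x = -5 (x = 1 - 6 = -5)
X(5) + 147*x = (1 - 1*5) + 147*(-5) = (1 - 5) - 735 = -4 - 735 = -739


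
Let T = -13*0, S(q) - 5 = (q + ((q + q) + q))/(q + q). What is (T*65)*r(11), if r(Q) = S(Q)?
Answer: 0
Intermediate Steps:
S(q) = 7 (S(q) = 5 + (q + ((q + q) + q))/(q + q) = 5 + (q + (2*q + q))/((2*q)) = 5 + (q + 3*q)*(1/(2*q)) = 5 + (4*q)*(1/(2*q)) = 5 + 2 = 7)
r(Q) = 7
T = 0
(T*65)*r(11) = (0*65)*7 = 0*7 = 0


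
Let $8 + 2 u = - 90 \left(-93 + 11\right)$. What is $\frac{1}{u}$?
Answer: $\frac{1}{3686} \approx 0.0002713$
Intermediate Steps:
$u = 3686$ ($u = -4 + \frac{\left(-90\right) \left(-93 + 11\right)}{2} = -4 + \frac{\left(-90\right) \left(-82\right)}{2} = -4 + \frac{1}{2} \cdot 7380 = -4 + 3690 = 3686$)
$\frac{1}{u} = \frac{1}{3686}$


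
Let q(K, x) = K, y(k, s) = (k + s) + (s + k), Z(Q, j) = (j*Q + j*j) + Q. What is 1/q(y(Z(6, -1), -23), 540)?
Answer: -1/44 ≈ -0.022727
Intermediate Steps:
Z(Q, j) = Q + j² + Q*j (Z(Q, j) = (Q*j + j²) + Q = (j² + Q*j) + Q = Q + j² + Q*j)
y(k, s) = 2*k + 2*s (y(k, s) = (k + s) + (k + s) = 2*k + 2*s)
1/q(y(Z(6, -1), -23), 540) = 1/(2*(6 + (-1)² + 6*(-1)) + 2*(-23)) = 1/(2*(6 + 1 - 6) - 46) = 1/(2*1 - 46) = 1/(2 - 46) = 1/(-44) = -1/44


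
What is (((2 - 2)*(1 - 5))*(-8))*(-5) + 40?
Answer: 40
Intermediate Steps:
(((2 - 2)*(1 - 5))*(-8))*(-5) + 40 = ((0*(-4))*(-8))*(-5) + 40 = (0*(-8))*(-5) + 40 = 0*(-5) + 40 = 0 + 40 = 40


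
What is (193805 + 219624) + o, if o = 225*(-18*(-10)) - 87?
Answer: 453842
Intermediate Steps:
o = 40413 (o = 225*180 - 87 = 40500 - 87 = 40413)
(193805 + 219624) + o = (193805 + 219624) + 40413 = 413429 + 40413 = 453842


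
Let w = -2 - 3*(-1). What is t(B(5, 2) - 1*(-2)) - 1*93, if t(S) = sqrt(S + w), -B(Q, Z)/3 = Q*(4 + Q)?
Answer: -93 + 2*I*sqrt(33) ≈ -93.0 + 11.489*I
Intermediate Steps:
w = 1 (w = -2 + 3 = 1)
B(Q, Z) = -3*Q*(4 + Q)
t(S) = sqrt(1 + S) (t(S) = sqrt(S + 1) = sqrt(1 + S))
t(B(5, 2) - 1*(-2)) - 1*93 = sqrt(1 + (-3*5*(4 + 5) - 1*(-2))) - 1*93 = sqrt(1 + (-3*5*9 + 2)) - 93 = sqrt(1 + (-135 + 2)) - 93 = sqrt(1 - 133) - 93 = sqrt(-132) - 93 = 2*I*sqrt(33) - 93 = -93 + 2*I*sqrt(33)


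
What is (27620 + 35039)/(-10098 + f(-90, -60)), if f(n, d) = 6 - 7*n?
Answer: -62659/9462 ≈ -6.6222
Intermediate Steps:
(27620 + 35039)/(-10098 + f(-90, -60)) = (27620 + 35039)/(-10098 + (6 - 7*(-90))) = 62659/(-10098 + (6 + 630)) = 62659/(-10098 + 636) = 62659/(-9462) = 62659*(-1/9462) = -62659/9462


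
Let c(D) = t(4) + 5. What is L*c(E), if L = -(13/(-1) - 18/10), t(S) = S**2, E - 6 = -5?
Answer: 1554/5 ≈ 310.80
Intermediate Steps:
E = 1 (E = 6 - 5 = 1)
c(D) = 21 (c(D) = 4**2 + 5 = 16 + 5 = 21)
L = 74/5 (L = -(13*(-1) - 18*1/10) = -(-13 - 9/5) = -1*(-74/5) = 74/5 ≈ 14.800)
L*c(E) = (74/5)*21 = 1554/5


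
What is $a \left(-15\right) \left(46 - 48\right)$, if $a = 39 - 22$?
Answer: $510$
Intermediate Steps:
$a = 17$ ($a = 39 - 22 = 17$)
$a \left(-15\right) \left(46 - 48\right) = 17 \left(-15\right) \left(46 - 48\right) = \left(-255\right) \left(-2\right) = 510$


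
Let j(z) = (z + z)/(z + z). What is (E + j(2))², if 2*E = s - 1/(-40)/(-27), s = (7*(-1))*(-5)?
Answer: 1596721681/4665600 ≈ 342.23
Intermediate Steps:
j(z) = 1 (j(z) = (2*z)/((2*z)) = (2*z)*(1/(2*z)) = 1)
s = 35 (s = -7*(-5) = 35)
E = 37799/2160 (E = (35 - 1/(-40)/(-27))/2 = (35 - 1*(-1/40)*(-1/27))/2 = (35 + (1/40)*(-1/27))/2 = (35 - 1/1080)/2 = (½)*(37799/1080) = 37799/2160 ≈ 17.500)
(E + j(2))² = (37799/2160 + 1)² = (39959/2160)² = 1596721681/4665600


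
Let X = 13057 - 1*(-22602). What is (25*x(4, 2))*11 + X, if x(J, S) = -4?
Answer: 34559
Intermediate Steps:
X = 35659 (X = 13057 + 22602 = 35659)
(25*x(4, 2))*11 + X = (25*(-4))*11 + 35659 = -100*11 + 35659 = -1100 + 35659 = 34559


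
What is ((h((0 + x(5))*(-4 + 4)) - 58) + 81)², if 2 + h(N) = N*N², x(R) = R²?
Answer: 441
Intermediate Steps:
h(N) = -2 + N³ (h(N) = -2 + N*N² = -2 + N³)
((h((0 + x(5))*(-4 + 4)) - 58) + 81)² = (((-2 + ((0 + 5²)*(-4 + 4))³) - 58) + 81)² = (((-2 + ((0 + 25)*0)³) - 58) + 81)² = (((-2 + (25*0)³) - 58) + 81)² = (((-2 + 0³) - 58) + 81)² = (((-2 + 0) - 58) + 81)² = ((-2 - 58) + 81)² = (-60 + 81)² = 21² = 441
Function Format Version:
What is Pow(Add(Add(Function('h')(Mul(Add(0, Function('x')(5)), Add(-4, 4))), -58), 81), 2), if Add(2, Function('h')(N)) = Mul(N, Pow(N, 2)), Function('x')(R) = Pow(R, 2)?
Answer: 441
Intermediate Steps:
Function('h')(N) = Add(-2, Pow(N, 3)) (Function('h')(N) = Add(-2, Mul(N, Pow(N, 2))) = Add(-2, Pow(N, 3)))
Pow(Add(Add(Function('h')(Mul(Add(0, Function('x')(5)), Add(-4, 4))), -58), 81), 2) = Pow(Add(Add(Add(-2, Pow(Mul(Add(0, Pow(5, 2)), Add(-4, 4)), 3)), -58), 81), 2) = Pow(Add(Add(Add(-2, Pow(Mul(Add(0, 25), 0), 3)), -58), 81), 2) = Pow(Add(Add(Add(-2, Pow(Mul(25, 0), 3)), -58), 81), 2) = Pow(Add(Add(Add(-2, Pow(0, 3)), -58), 81), 2) = Pow(Add(Add(Add(-2, 0), -58), 81), 2) = Pow(Add(Add(-2, -58), 81), 2) = Pow(Add(-60, 81), 2) = Pow(21, 2) = 441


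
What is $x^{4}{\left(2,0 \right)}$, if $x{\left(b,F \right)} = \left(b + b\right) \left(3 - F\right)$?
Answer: $20736$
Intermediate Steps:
$x{\left(b,F \right)} = 2 b \left(3 - F\right)$
$x^{4}{\left(2,0 \right)} = \left(2 \cdot 2 \left(3 - 0\right)\right)^{4} = \left(2 \cdot 2 \left(3 + 0\right)\right)^{4} = \left(2 \cdot 2 \cdot 3\right)^{4} = 12^{4} = 20736$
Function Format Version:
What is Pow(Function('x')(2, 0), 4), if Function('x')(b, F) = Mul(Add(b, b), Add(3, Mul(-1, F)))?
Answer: 20736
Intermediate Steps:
Function('x')(b, F) = Mul(2, b, Add(3, Mul(-1, F))) (Function('x')(b, F) = Mul(Mul(2, b), Add(3, Mul(-1, F))) = Mul(2, b, Add(3, Mul(-1, F))))
Pow(Function('x')(2, 0), 4) = Pow(Mul(2, 2, Add(3, Mul(-1, 0))), 4) = Pow(Mul(2, 2, Add(3, 0)), 4) = Pow(Mul(2, 2, 3), 4) = Pow(12, 4) = 20736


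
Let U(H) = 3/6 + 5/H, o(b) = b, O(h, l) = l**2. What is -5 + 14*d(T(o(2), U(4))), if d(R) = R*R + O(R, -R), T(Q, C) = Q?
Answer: 107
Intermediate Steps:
U(H) = 1/2 + 5/H (U(H) = 3*(1/6) + 5/H = 1/2 + 5/H)
d(R) = 2*R**2 (d(R) = R*R + (-R)**2 = R**2 + R**2 = 2*R**2)
-5 + 14*d(T(o(2), U(4))) = -5 + 14*(2*2**2) = -5 + 14*(2*4) = -5 + 14*8 = -5 + 112 = 107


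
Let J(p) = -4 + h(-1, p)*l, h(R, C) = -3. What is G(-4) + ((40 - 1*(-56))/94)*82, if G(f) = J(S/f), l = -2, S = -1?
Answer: 4030/47 ≈ 85.745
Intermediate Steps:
J(p) = 2 (J(p) = -4 - 3*(-2) = -4 + 6 = 2)
G(f) = 2
G(-4) + ((40 - 1*(-56))/94)*82 = 2 + ((40 - 1*(-56))/94)*82 = 2 + ((40 + 56)*(1/94))*82 = 2 + (96*(1/94))*82 = 2 + (48/47)*82 = 2 + 3936/47 = 4030/47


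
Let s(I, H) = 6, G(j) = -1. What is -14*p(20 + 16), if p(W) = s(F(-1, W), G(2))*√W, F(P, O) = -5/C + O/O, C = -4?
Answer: -504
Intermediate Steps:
F(P, O) = 9/4 (F(P, O) = -5/(-4) + O/O = -5*(-¼) + 1 = 5/4 + 1 = 9/4)
p(W) = 6*√W
-14*p(20 + 16) = -84*√(20 + 16) = -84*√36 = -84*6 = -14*36 = -504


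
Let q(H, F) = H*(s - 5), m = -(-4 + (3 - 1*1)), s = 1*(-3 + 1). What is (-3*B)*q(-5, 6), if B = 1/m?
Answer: -105/2 ≈ -52.500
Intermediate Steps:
s = -2 (s = 1*(-2) = -2)
m = 2 (m = -(-4 + (3 - 1)) = -(-4 + 2) = -1*(-2) = 2)
q(H, F) = -7*H (q(H, F) = H*(-2 - 5) = H*(-7) = -7*H)
B = 1/2 ≈ 0.50000
(-3*B)*q(-5, 6) = (-3*1/2)*(-7*(-5)) = -3/2*35 = -105/2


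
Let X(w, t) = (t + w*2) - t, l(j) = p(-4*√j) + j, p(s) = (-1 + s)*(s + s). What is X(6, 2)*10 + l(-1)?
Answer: 87 + 8*I ≈ 87.0 + 8.0*I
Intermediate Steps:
p(s) = 2*s*(-1 + s) (p(s) = (-1 + s)*(2*s) = 2*s*(-1 + s))
l(j) = j - 8*√j*(-1 - 4*√j) (l(j) = 2*(-4*√j)*(-1 - 4*√j) + j = -8*√j*(-1 - 4*√j) + j = j - 8*√j*(-1 - 4*√j))
X(w, t) = 2*w (X(w, t) = (t + 2*w) - t = 2*w)
X(6, 2)*10 + l(-1) = (2*6)*10 + (8*√(-1) + 33*(-1)) = 12*10 + (8*I - 33) = 120 + (-33 + 8*I) = 87 + 8*I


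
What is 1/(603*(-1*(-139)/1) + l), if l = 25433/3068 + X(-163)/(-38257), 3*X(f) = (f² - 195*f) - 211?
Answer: 117372476/9838722350265 ≈ 1.1930e-5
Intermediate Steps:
X(f) = -211/3 - 65*f + f²/3 (X(f) = ((f² - 195*f) - 211)/3 = (-211 + f² - 195*f)/3 = -211/3 - 65*f + f²/3)
l = 913529373/117372476 (l = 25433/3068 + (-211/3 - 65*(-163) + (⅓)*(-163)²)/(-38257) = 25433*(1/3068) + (-211/3 + 10595 + (⅓)*26569)*(-1/38257) = 25433/3068 + (-211/3 + 10595 + 26569/3)*(-1/38257) = 25433/3068 + 19381*(-1/38257) = 25433/3068 - 19381/38257 = 913529373/117372476 ≈ 7.7832)
1/(603*(-1*(-139)/1) + l) = 1/(603*(-1*(-139)/1) + 913529373/117372476) = 1/(603*(139*1) + 913529373/117372476) = 1/(603*139 + 913529373/117372476) = 1/(83817 + 913529373/117372476) = 1/(9838722350265/117372476) = 117372476/9838722350265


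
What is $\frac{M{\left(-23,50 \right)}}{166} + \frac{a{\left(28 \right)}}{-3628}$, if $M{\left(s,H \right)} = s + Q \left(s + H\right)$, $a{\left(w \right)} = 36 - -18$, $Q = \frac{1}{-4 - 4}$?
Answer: $- \frac{209305}{1204496} \approx -0.17377$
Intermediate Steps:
$Q = - \frac{1}{8}$ ($Q = \frac{1}{-8} = - \frac{1}{8} \approx -0.125$)
$a{\left(w \right)} = 54$ ($a{\left(w \right)} = 36 + 18 = 54$)
$M{\left(s,H \right)} = - \frac{H}{8} + \frac{7 s}{8}$ ($M{\left(s,H \right)} = s - \frac{s + H}{8} = s - \frac{H + s}{8} = s - \left(\frac{H}{8} + \frac{s}{8}\right) = - \frac{H}{8} + \frac{7 s}{8}$)
$\frac{M{\left(-23,50 \right)}}{166} + \frac{a{\left(28 \right)}}{-3628} = \frac{\left(- \frac{1}{8}\right) 50 + \frac{7}{8} \left(-23\right)}{166} + \frac{54}{-3628} = \left(- \frac{25}{4} - \frac{161}{8}\right) \frac{1}{166} + 54 \left(- \frac{1}{3628}\right) = \left(- \frac{211}{8}\right) \frac{1}{166} - \frac{27}{1814} = - \frac{211}{1328} - \frac{27}{1814} = - \frac{209305}{1204496}$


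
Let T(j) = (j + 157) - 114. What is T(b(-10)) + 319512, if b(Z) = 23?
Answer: 319578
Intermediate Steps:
T(j) = 43 + j (T(j) = (157 + j) - 114 = 43 + j)
T(b(-10)) + 319512 = (43 + 23) + 319512 = 66 + 319512 = 319578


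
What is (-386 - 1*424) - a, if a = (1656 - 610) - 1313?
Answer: -543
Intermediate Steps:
a = -267 (a = 1046 - 1313 = -267)
(-386 - 1*424) - a = (-386 - 1*424) - 1*(-267) = (-386 - 424) + 267 = -810 + 267 = -543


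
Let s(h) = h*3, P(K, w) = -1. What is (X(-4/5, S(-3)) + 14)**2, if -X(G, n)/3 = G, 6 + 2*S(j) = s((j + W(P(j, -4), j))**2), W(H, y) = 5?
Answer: 6724/25 ≈ 268.96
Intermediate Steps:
s(h) = 3*h
S(j) = -3 + 3*(5 + j)**2/2 (S(j) = -3 + (3*(j + 5)**2)/2 = -3 + (3*(5 + j)**2)/2 = -3 + 3*(5 + j)**2/2)
X(G, n) = -3*G
(X(-4/5, S(-3)) + 14)**2 = (-(-12)/5 + 14)**2 = (-3*(-4/5) + 14)**2 = (12/5 + 14)**2 = (82/5)**2 = 6724/25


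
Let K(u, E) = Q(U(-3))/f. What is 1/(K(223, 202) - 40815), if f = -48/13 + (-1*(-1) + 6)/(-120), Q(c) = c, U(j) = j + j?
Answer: -5851/238799205 ≈ -2.4502e-5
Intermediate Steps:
U(j) = 2*j
f = -5851/1560 (f = -48*1/13 + (1 + 6)*(-1/120) = -48/13 + 7*(-1/120) = -48/13 - 7/120 = -5851/1560 ≈ -3.7506)
K(u, E) = 9360/5851 (K(u, E) = (2*(-3))/(-5851/1560) = -6*(-1560/5851) = 9360/5851)
1/(K(223, 202) - 40815) = 1/(9360/5851 - 40815) = 1/(-238799205/5851) = -5851/238799205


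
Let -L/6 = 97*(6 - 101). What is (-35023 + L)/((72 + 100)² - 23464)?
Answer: 20267/6120 ≈ 3.3116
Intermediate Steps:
L = 55290 (L = -582*(6 - 101) = -582*(-95) = -6*(-9215) = 55290)
(-35023 + L)/((72 + 100)² - 23464) = (-35023 + 55290)/((72 + 100)² - 23464) = 20267/(172² - 23464) = 20267/(29584 - 23464) = 20267/6120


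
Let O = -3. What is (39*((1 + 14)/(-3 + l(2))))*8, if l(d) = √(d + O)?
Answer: -1404 - 468*I ≈ -1404.0 - 468.0*I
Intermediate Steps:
l(d) = √(-3 + d) (l(d) = √(d - 3) = √(-3 + d))
(39*((1 + 14)/(-3 + l(2))))*8 = (39*((1 + 14)/(-3 + √(-3 + 2))))*8 = (39*(15/(-3 + √(-1))))*8 = (39*(15/(-3 + I)))*8 = (39*(15*((-3 - I)/10)))*8 = (39*(3*(-3 - I)/2))*8 = (117*(-3 - I)/2)*8 = 468*(-3 - I)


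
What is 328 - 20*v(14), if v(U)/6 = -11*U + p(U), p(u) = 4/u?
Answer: 131416/7 ≈ 18774.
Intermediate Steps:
v(U) = -66*U + 24/U (v(U) = 6*(-11*U + 4/U) = -66*U + 24/U)
328 - 20*v(14) = 328 - 20*(-66*14 + 24/14) = 328 - 20*(-924 + 24*(1/14)) = 328 - 20*(-924 + 12/7) = 328 - 20*(-6456/7) = 328 + 129120/7 = 131416/7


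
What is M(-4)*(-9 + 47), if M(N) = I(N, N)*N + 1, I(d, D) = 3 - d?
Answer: -1026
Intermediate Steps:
M(N) = 1 + N*(3 - N) (M(N) = (3 - N)*N + 1 = N*(3 - N) + 1 = 1 + N*(3 - N))
M(-4)*(-9 + 47) = (1 - 1*(-4)*(-3 - 4))*(-9 + 47) = (1 - 1*(-4)*(-7))*38 = (1 - 28)*38 = -27*38 = -1026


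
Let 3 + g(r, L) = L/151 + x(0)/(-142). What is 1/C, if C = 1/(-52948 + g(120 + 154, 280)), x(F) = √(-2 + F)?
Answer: -7995321/151 - I*√2/142 ≈ -52949.0 - 0.0099593*I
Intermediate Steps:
g(r, L) = -3 + L/151 - I*√2/142 (g(r, L) = -3 + (L/151 + √(-2 + 0)/(-142)) = -3 + (L*(1/151) + √(-2)*(-1/142)) = -3 + (L/151 + (I*√2)*(-1/142)) = -3 + (L/151 - I*√2/142) = -3 + L/151 - I*√2/142)
C = 1/(-7995321/151 - I*√2/142) (C = 1/(-52948 + (-3 + (1/151)*280 - I*√2/142)) = 1/(-52948 + (-3 + 280/151 - I*√2/142)) = 1/(-52948 + (-173/151 - I*√2/142)) = 1/(-7995321/151 - I*√2/142) ≈ -1.8886e-5 + 0.e-12*I)
1/C = 1/(-12171932774622/644493441877662163 + 1618871*I*√2/644493441877662163)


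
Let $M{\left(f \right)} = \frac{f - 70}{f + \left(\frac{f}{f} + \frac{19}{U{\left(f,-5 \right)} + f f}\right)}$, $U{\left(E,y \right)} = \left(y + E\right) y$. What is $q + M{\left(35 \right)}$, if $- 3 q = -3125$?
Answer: $\frac{120884000}{116157} \approx 1040.7$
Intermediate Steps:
$q = \frac{3125}{3}$ ($q = \left(- \frac{1}{3}\right) \left(-3125\right) = \frac{3125}{3} \approx 1041.7$)
$U{\left(E,y \right)} = y \left(E + y\right)$ ($U{\left(E,y \right)} = \left(E + y\right) y = y \left(E + y\right)$)
$M{\left(f \right)} = \frac{-70 + f}{1 + f + \frac{19}{25 + f^{2} - 5 f}}$ ($M{\left(f \right)} = \frac{f - 70}{f + \left(\frac{f}{f} + \frac{19}{- 5 \left(f - 5\right) + f f}\right)} = \frac{-70 + f}{f + \left(1 + \frac{19}{- 5 \left(-5 + f\right) + f^{2}}\right)} = \frac{-70 + f}{f + \left(1 + \frac{19}{\left(25 - 5 f\right) + f^{2}}\right)} = \frac{-70 + f}{f + \left(1 + \frac{19}{25 + f^{2} - 5 f}\right)} = \frac{-70 + f}{1 + f + \frac{19}{25 + f^{2} - 5 f}}$)
$q + M{\left(35 \right)} = \frac{3125}{3} + \frac{-1750 + 35^{3} - 75 \cdot 35^{2} + 375 \cdot 35}{44 + 35^{3} - 4 \cdot 35^{2} + 20 \cdot 35} = \frac{3125}{3} + \frac{-1750 + 42875 - 91875 + 13125}{44 + 42875 - 4900 + 700} = \frac{3125}{3} + \frac{1}{38719} \left(-37625\right) = \frac{3125}{3} - \frac{37625}{38719} = \frac{120884000}{116157}$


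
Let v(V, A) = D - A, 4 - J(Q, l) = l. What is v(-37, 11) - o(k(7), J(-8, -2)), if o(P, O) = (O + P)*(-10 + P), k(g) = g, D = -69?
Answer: -41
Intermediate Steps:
J(Q, l) = 4 - l
v(V, A) = -69 - A
o(P, O) = (-10 + P)*(O + P)
v(-37, 11) - o(k(7), J(-8, -2)) = (-69 - 1*11) - (7² - 10*(4 - 1*(-2)) - 10*7 + (4 - 1*(-2))*7) = (-69 - 11) - (49 - 10*(4 + 2) - 70 + (4 + 2)*7) = -80 - (49 - 10*6 - 70 + 6*7) = -80 - (49 - 60 - 70 + 42) = -80 - 1*(-39) = -80 + 39 = -41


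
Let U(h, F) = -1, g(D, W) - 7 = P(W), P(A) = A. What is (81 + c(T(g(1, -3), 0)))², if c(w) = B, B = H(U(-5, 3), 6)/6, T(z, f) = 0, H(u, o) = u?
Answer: 235225/36 ≈ 6534.0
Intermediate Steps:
g(D, W) = 7 + W
B = -⅙ (B = -1/6 = -1*⅙ = -⅙ ≈ -0.16667)
c(w) = -⅙
(81 + c(T(g(1, -3), 0)))² = (81 - ⅙)² = (485/6)² = 235225/36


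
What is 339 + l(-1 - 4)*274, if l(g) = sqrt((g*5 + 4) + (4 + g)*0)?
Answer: 339 + 274*I*sqrt(21) ≈ 339.0 + 1255.6*I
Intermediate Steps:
l(g) = sqrt(4 + 5*g) (l(g) = sqrt((5*g + 4) + 0) = sqrt((4 + 5*g) + 0) = sqrt(4 + 5*g))
339 + l(-1 - 4)*274 = 339 + sqrt(4 + 5*(-1 - 4))*274 = 339 + sqrt(4 + 5*(-5))*274 = 339 + sqrt(4 - 25)*274 = 339 + sqrt(-21)*274 = 339 + (I*sqrt(21))*274 = 339 + 274*I*sqrt(21)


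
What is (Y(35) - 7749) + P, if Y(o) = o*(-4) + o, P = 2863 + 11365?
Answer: 6374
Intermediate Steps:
P = 14228
Y(o) = -3*o (Y(o) = -4*o + o = -3*o)
(Y(35) - 7749) + P = (-3*35 - 7749) + 14228 = (-105 - 7749) + 14228 = -7854 + 14228 = 6374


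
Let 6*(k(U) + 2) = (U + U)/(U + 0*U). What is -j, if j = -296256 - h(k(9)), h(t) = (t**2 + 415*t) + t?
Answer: 2660089/9 ≈ 2.9557e+5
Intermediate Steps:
k(U) = -5/3 (k(U) = -2 + ((U + U)/(U + 0*U))/6 = -2 + ((2*U)/(U + 0))/6 = -2 + ((2*U)/U)/6 = -2 + (1/6)*2 = -2 + 1/3 = -5/3)
h(t) = t**2 + 416*t
j = -2660089/9 (j = -296256 - (-5)*(416 - 5/3)/3 = -296256 - (-5)*1243/(3*3) = -296256 - 1*(-6215/9) = -296256 + 6215/9 = -2660089/9 ≈ -2.9557e+5)
-j = -1*(-2660089/9) = 2660089/9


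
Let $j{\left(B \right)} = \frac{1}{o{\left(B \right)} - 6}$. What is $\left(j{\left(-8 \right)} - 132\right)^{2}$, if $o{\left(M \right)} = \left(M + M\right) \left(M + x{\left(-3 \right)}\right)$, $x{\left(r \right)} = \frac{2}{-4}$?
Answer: $\frac{294431281}{16900} \approx 17422.0$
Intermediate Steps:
$x{\left(r \right)} = - \frac{1}{2}$ ($x{\left(r \right)} = 2 \left(- \frac{1}{4}\right) = - \frac{1}{2}$)
$o{\left(M \right)} = 2 M \left(- \frac{1}{2} + M\right)$ ($o{\left(M \right)} = \left(M + M\right) \left(M - \frac{1}{2}\right) = 2 M \left(- \frac{1}{2} + M\right)$)
$j{\left(B \right)} = \frac{1}{-6 + B \left(-1 + 2 B\right)}$ ($j{\left(B \right)} = \frac{1}{B \left(-1 + 2 B\right) - 6} = \frac{1}{-6 + B \left(-1 + 2 B\right)}$)
$\left(j{\left(-8 \right)} - 132\right)^{2} = \left(\frac{1}{-6 - 8 \left(-1 + 2 \left(-8\right)\right)} - 132\right)^{2} = \left(\frac{1}{-6 - 8 \left(-1 - 16\right)} - 132\right)^{2} = \left(\frac{1}{-6 - -136} - 132\right)^{2} = \left(\frac{1}{-6 + 136} - 132\right)^{2} = \left(\frac{1}{130} - 132\right)^{2} = \left(- \frac{17159}{130}\right)^{2} = \frac{294431281}{16900}$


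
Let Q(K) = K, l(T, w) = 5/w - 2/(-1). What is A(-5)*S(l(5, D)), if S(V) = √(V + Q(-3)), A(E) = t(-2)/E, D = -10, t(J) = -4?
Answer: 2*I*√6/5 ≈ 0.9798*I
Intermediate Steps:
l(T, w) = 2 + 5/w (l(T, w) = 5/w - 2*(-1) = 5/w + 2 = 2 + 5/w)
A(E) = -4/E
S(V) = √(-3 + V) (S(V) = √(V - 3) = √(-3 + V))
A(-5)*S(l(5, D)) = (-4/(-5))*√(-3 + (2 + 5/(-10))) = (-4*(-⅕))*√(-3 + (2 + 5*(-⅒))) = 4*√(-3 + (2 - ½))/5 = 4*√(-3 + 3/2)/5 = 4*√(-3/2)/5 = 4*(I*√6/2)/5 = 2*I*√6/5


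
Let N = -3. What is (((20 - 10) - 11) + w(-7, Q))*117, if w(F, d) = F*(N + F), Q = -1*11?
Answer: 8073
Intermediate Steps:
Q = -11
w(F, d) = F*(-3 + F)
(((20 - 10) - 11) + w(-7, Q))*117 = (((20 - 10) - 11) - 7*(-3 - 7))*117 = ((10 - 11) - 7*(-10))*117 = (-1 + 70)*117 = 69*117 = 8073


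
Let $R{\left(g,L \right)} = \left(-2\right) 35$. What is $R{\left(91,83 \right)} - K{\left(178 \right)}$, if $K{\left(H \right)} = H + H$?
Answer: $-426$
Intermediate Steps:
$R{\left(g,L \right)} = -70$
$K{\left(H \right)} = 2 H$
$R{\left(91,83 \right)} - K{\left(178 \right)} = -70 - 2 \cdot 178 = -70 - 356 = -426$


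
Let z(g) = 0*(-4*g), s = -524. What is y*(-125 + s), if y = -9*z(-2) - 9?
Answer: 5841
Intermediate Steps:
z(g) = 0
y = -9 (y = -9*0 - 9 = 0 - 9 = -9)
y*(-125 + s) = -9*(-125 - 524) = -9*(-649) = 5841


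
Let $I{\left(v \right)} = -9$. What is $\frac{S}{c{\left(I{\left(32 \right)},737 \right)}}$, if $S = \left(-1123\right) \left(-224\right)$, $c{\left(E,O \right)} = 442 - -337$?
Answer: $\frac{251552}{779} \approx 322.92$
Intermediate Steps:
$c{\left(E,O \right)} = 779$ ($c{\left(E,O \right)} = 442 + 337 = 779$)
$S = 251552$
$\frac{S}{c{\left(I{\left(32 \right)},737 \right)}} = \frac{251552}{779}$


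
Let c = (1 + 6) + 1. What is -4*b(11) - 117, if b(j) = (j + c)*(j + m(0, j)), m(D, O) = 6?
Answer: -1409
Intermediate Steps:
c = 8 (c = 7 + 1 = 8)
b(j) = (6 + j)*(8 + j) (b(j) = (j + 8)*(j + 6) = (8 + j)*(6 + j) = (6 + j)*(8 + j))
-4*b(11) - 117 = -4*(48 + 11² + 14*11) - 117 = -4*(48 + 121 + 154) - 117 = -4*323 - 117 = -1292 - 117 = -1409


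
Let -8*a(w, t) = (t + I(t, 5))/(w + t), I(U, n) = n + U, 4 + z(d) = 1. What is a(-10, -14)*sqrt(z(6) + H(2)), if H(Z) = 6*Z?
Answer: -23/64 ≈ -0.35938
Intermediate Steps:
z(d) = -3 (z(d) = -4 + 1 = -3)
I(U, n) = U + n
a(w, t) = -(5 + 2*t)/(8*(t + w)) (a(w, t) = -(t + (t + 5))/(8*(w + t)) = -(t + (5 + t))/(8*(t + w)) = -(5 + 2*t)/(8*(t + w)))
a(-10, -14)*sqrt(z(6) + H(2)) = ((-5/8 - 1/4*(-14))/(-14 - 10))*sqrt(-3 + 6*2) = ((-5/8 + 7/2)/(-24))*sqrt(-3 + 12) = (-1/24*23/8)*sqrt(9) = -23/192*3 = -23/64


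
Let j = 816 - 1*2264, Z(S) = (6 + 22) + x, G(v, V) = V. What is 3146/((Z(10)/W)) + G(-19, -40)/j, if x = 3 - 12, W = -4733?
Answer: -2695093163/3439 ≈ -7.8369e+5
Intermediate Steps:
x = -9
Z(S) = 19 (Z(S) = (6 + 22) - 9 = 28 - 9 = 19)
j = -1448 (j = 816 - 2264 = -1448)
3146/((Z(10)/W)) + G(-19, -40)/j = 3146/((19/(-4733))) - 40/(-1448) = 3146/((19*(-1/4733))) - 40*(-1/1448) = 3146/(-19/4733) + 5/181 = 3146*(-4733/19) + 5/181 = -14890018/19 + 5/181 = -2695093163/3439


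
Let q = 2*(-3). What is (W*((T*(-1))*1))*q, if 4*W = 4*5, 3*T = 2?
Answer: 20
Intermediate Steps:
T = ⅔ (T = (⅓)*2 = ⅔ ≈ 0.66667)
q = -6
W = 5 (W = (4*5)/4 = (¼)*20 = 5)
(W*((T*(-1))*1))*q = (5*(((⅔)*(-1))*1))*(-6) = (5*(-⅔*1))*(-6) = (5*(-⅔))*(-6) = -10/3*(-6) = 20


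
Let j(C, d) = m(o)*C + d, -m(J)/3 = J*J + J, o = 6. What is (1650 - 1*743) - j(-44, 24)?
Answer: -4661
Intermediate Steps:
m(J) = -3*J - 3*J² (m(J) = -3*(J*J + J) = -3*(J² + J) = -3*(J + J²) = -3*J - 3*J²)
j(C, d) = d - 126*C (j(C, d) = (-3*6*(1 + 6))*C + d = (-3*6*7)*C + d = -126*C + d = d - 126*C)
(1650 - 1*743) - j(-44, 24) = (1650 - 1*743) - (24 - 126*(-44)) = (1650 - 743) - (24 + 5544) = 907 - 1*5568 = 907 - 5568 = -4661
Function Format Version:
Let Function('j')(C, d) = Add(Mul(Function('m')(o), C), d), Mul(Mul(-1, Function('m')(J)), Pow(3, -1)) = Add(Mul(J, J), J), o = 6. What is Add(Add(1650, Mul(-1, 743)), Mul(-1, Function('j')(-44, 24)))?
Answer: -4661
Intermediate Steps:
Function('m')(J) = Add(Mul(-3, J), Mul(-3, Pow(J, 2))) (Function('m')(J) = Mul(-3, Add(Mul(J, J), J)) = Mul(-3, Add(Pow(J, 2), J)) = Mul(-3, Add(J, Pow(J, 2))) = Add(Mul(-3, J), Mul(-3, Pow(J, 2))))
Function('j')(C, d) = Add(d, Mul(-126, C)) (Function('j')(C, d) = Add(Mul(Mul(-3, 6, Add(1, 6)), C), d) = Add(Mul(Mul(-3, 6, 7), C), d) = Add(Mul(-126, C), d) = Add(d, Mul(-126, C)))
Add(Add(1650, Mul(-1, 743)), Mul(-1, Function('j')(-44, 24))) = Add(Add(1650, Mul(-1, 743)), Mul(-1, Add(24, Mul(-126, -44)))) = Add(Add(1650, -743), Mul(-1, Add(24, 5544))) = Add(907, Mul(-1, 5568)) = Add(907, -5568) = -4661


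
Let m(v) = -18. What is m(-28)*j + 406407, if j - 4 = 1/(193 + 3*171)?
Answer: 143436246/353 ≈ 4.0634e+5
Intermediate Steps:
j = 2825/706 (j = 4 + 1/(193 + 3*171) = 4 + 1/(193 + 513) = 4 + 1/706 = 2825/706 ≈ 4.0014)
m(-28)*j + 406407 = -18*2825/706 + 406407 = -25425/353 + 406407 = 143436246/353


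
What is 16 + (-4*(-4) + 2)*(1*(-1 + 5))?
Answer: 88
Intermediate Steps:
16 + (-4*(-4) + 2)*(1*(-1 + 5)) = 16 + (16 + 2)*(1*4) = 16 + 18*4 = 16 + 72 = 88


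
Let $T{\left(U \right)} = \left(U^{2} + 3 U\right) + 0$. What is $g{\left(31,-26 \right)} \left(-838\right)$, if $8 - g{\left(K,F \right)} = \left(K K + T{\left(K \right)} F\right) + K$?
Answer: $-22139960$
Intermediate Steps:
$T{\left(U \right)} = U^{2} + 3 U$
$g{\left(K,F \right)} = 8 - K - K^{2} - F K \left(3 + K\right)$ ($g{\left(K,F \right)} = 8 - \left(\left(K K + K \left(3 + K\right) F\right) + K\right) = 8 - \left(\left(K^{2} + F K \left(3 + K\right)\right) + K\right) = 8 - \left(K + K^{2} + F K \left(3 + K\right)\right) = 8 - K - K^{2} - F K \left(3 + K\right)$)
$g{\left(31,-26 \right)} \left(-838\right) = \left(8 - 31 - 31^{2} - \left(-26\right) 31 \left(3 + 31\right)\right) \left(-838\right) = \left(8 - 31 - 961 - \left(-26\right) 31 \cdot 34\right) \left(-838\right) = \left(8 - 31 - 961 + 27404\right) \left(-838\right) = 26420 \left(-838\right) = -22139960$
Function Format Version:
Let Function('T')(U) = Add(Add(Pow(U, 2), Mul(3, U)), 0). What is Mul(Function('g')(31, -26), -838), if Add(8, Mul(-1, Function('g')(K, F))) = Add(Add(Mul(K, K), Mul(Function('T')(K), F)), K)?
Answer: -22139960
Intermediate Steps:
Function('T')(U) = Add(Pow(U, 2), Mul(3, U))
Function('g')(K, F) = Add(8, Mul(-1, K), Mul(-1, Pow(K, 2)), Mul(-1, F, K, Add(3, K))) (Function('g')(K, F) = Add(8, Mul(-1, Add(Add(Mul(K, K), Mul(Mul(K, Add(3, K)), F)), K))) = Add(8, Mul(-1, Add(Add(Pow(K, 2), Mul(F, K, Add(3, K))), K))) = Add(8, Mul(-1, Add(K, Pow(K, 2), Mul(F, K, Add(3, K))))) = Add(8, Add(Mul(-1, K), Mul(-1, Pow(K, 2)), Mul(-1, F, K, Add(3, K)))) = Add(8, Mul(-1, K), Mul(-1, Pow(K, 2)), Mul(-1, F, K, Add(3, K))))
Mul(Function('g')(31, -26), -838) = Mul(Add(8, Mul(-1, 31), Mul(-1, Pow(31, 2)), Mul(-1, -26, 31, Add(3, 31))), -838) = Mul(Add(8, -31, Mul(-1, 961), Mul(-1, -26, 31, 34)), -838) = Mul(Add(8, -31, -961, 27404), -838) = Mul(26420, -838) = -22139960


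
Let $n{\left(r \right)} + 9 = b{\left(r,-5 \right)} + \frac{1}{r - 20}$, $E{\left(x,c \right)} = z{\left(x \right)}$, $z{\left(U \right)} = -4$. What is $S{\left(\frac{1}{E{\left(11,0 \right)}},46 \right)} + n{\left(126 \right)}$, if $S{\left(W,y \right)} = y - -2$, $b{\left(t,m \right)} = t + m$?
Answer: $\frac{16961}{106} \approx 160.01$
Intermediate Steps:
$b{\left(t,m \right)} = m + t$
$E{\left(x,c \right)} = -4$
$S{\left(W,y \right)} = 2 + y$ ($S{\left(W,y \right)} = y + 2 = 2 + y$)
$n{\left(r \right)} = -14 + r + \frac{1}{-20 + r}$ ($n{\left(r \right)} = -9 + \left(\left(-5 + r\right) + \frac{1}{r - 20}\right) = -9 + \left(\left(-5 + r\right) + \frac{1}{-20 + r}\right) = -9 + \left(-5 + r + \frac{1}{-20 + r}\right) = -14 + r + \frac{1}{-20 + r}$)
$S{\left(\frac{1}{E{\left(11,0 \right)}},46 \right)} + n{\left(126 \right)} = \left(2 + 46\right) + \frac{281 + 126^{2} - 4284}{-20 + 126} = 48 + \frac{281 + 15876 - 4284}{106} = 48 + \frac{1}{106} \cdot 11873 = 48 + \frac{11873}{106} = \frac{16961}{106}$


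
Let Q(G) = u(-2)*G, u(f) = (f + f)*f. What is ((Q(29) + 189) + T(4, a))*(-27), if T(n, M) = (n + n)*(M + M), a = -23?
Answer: -1431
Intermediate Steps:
u(f) = 2*f² (u(f) = (2*f)*f = 2*f²)
T(n, M) = 4*M*n (T(n, M) = (2*n)*(2*M) = 4*M*n)
Q(G) = 8*G (Q(G) = (2*(-2)²)*G = (2*4)*G = 8*G)
((Q(29) + 189) + T(4, a))*(-27) = ((8*29 + 189) + 4*(-23)*4)*(-27) = ((232 + 189) - 368)*(-27) = (421 - 368)*(-27) = 53*(-27) = -1431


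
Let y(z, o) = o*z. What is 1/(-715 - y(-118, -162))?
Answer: -1/19831 ≈ -5.0426e-5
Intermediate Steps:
1/(-715 - y(-118, -162)) = 1/(-715 - (-162)*(-118)) = 1/(-715 - 1*19116) = 1/(-715 - 19116) = 1/(-19831) = -1/19831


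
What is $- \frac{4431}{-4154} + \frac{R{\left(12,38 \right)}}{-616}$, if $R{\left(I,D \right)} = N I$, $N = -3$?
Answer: $\frac{179940}{159929} \approx 1.1251$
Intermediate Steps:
$R{\left(I,D \right)} = - 3 I$
$- \frac{4431}{-4154} + \frac{R{\left(12,38 \right)}}{-616} = - \frac{4431}{-4154} + \frac{\left(-3\right) 12}{-616} = \left(-4431\right) \left(- \frac{1}{4154}\right) - - \frac{9}{154} = \frac{4431}{4154} + \frac{9}{154} = \frac{179940}{159929}$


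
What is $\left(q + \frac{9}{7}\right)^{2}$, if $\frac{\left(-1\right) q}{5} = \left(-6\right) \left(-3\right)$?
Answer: $\frac{385641}{49} \approx 7870.2$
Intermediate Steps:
$q = -90$ ($q = - 5 \left(\left(-6\right) \left(-3\right)\right) = \left(-5\right) 18 = -90$)
$\left(q + \frac{9}{7}\right)^{2} = \left(-90 + \frac{9}{7}\right)^{2} = \left(- \frac{621}{7}\right)^{2} = \frac{385641}{49}$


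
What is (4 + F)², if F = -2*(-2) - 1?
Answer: 49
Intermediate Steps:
F = 3 (F = 4 - 1 = 3)
(4 + F)² = (4 + 3)² = 7² = 49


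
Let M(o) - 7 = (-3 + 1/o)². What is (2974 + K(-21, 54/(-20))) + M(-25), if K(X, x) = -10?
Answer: 1862651/625 ≈ 2980.2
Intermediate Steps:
M(o) = 7 + (-3 + 1/o)²
(2974 + K(-21, 54/(-20))) + M(-25) = (2974 - 10) + (16 + (-25)⁻² - 6/(-25)) = 2964 + (16 + 1/625 - 6*(-1/25)) = 2964 + (16 + 1/625 + 6/25) = 2964 + 10151/625 = 1862651/625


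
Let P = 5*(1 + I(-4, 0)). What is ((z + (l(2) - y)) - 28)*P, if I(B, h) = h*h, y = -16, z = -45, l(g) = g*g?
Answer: -265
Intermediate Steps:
l(g) = g²
I(B, h) = h²
P = 5 (P = 5*(1 + 0²) = 5*(1 + 0) = 5*1 = 5)
((z + (l(2) - y)) - 28)*P = ((-45 + (2² - 1*(-16))) - 28)*5 = ((-45 + (4 + 16)) - 28)*5 = ((-45 + 20) - 28)*5 = (-25 - 28)*5 = -53*5 = -265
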